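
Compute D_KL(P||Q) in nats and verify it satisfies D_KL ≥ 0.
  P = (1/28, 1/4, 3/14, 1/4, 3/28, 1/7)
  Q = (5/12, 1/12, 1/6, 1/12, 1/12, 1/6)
0.5203 nats

KL divergence satisfies the Gibbs inequality: D_KL(P||Q) ≥ 0 for all distributions P, Q.

D_KL(P||Q) = Σ p(x) log(p(x)/q(x))
Term by term:
  x=0: 1/28 × log_e[(1/28)/(5/12)] = -0.0877
  x=1: 1/4 × log_e[(1/4)/(1/12)] = 0.2747
  x=2: 3/14 × log_e[(3/14)/(1/6)] = 0.0539
  x=3: 1/4 × log_e[(1/4)/(1/12)] = 0.2747
  x=4: 3/28 × log_e[(3/28)/(1/12)] = 0.0269
  x=5: 1/7 × log_e[(1/7)/(1/6)] = -0.0220
D_KL(P||Q) = 0.5203 nats

D_KL(P||Q) = 0.5203 ≥ 0 ✓

This non-negativity is a fundamental property: relative entropy cannot be negative because it measures how different Q is from P.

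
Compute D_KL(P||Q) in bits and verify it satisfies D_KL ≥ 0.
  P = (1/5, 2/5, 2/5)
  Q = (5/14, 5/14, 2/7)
0.0923 bits

KL divergence satisfies the Gibbs inequality: D_KL(P||Q) ≥ 0 for all distributions P, Q.

D_KL(P||Q) = Σ p(x) log(p(x)/q(x))
Term by term:
  x=0: 1/5 × log_2[(1/5)/(5/14)] = -0.1673
  x=1: 2/5 × log_2[(2/5)/(5/14)] = 0.0654
  x=2: 2/5 × log_2[(2/5)/(2/7)] = 0.1942
D_KL(P||Q) = 0.0923 bits

D_KL(P||Q) = 0.0923 ≥ 0 ✓

This non-negativity is a fundamental property: relative entropy cannot be negative because it measures how different Q is from P.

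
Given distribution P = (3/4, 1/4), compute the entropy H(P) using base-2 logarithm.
0.8113 bits

Shannon entropy is H(X) = -Σ p(x) log p(x).

For P = (3/4, 1/4):
H = -3/4 × log_2(3/4) -1/4 × log_2(1/4)
H = 0.8113 bits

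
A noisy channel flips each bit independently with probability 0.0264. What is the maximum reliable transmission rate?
0.8240 bits

For a binary symmetric channel (BSC) with error probability p:
Capacity C = 1 - H(p) bits per symbol

where H(p) = -p log₂(p) - (1-p) log₂(1-p) is the binary entropy function.

H(0.0264) = 0.1760 bits
C = 1 - 0.1760 = 0.8240 bits per symbol

This means we can reliably transmit up to 0.8240 bits of information per channel use.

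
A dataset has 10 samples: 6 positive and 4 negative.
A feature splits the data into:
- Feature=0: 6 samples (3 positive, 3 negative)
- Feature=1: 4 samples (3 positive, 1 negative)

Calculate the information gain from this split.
0.0464 bits

Information Gain = H(Y) - H(Y|Feature)

Before split:
P(positive) = 6/10 = 0.6000
H(Y) = 0.9710 bits

After split:
Feature=0: H = 1.0000 bits (weight = 6/10)
Feature=1: H = 0.8113 bits (weight = 4/10)
H(Y|Feature) = (6/10)×1.0000 + (4/10)×0.8113 = 0.9245 bits

Information Gain = 0.9710 - 0.9245 = 0.0464 bits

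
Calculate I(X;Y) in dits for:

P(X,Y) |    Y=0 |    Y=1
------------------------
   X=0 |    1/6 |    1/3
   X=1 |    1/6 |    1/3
0.0000 dits

Mutual information: I(X;Y) = H(X) + H(Y) - H(X,Y)

Marginals:
P(X) = (1/2, 1/2), H(X) = 0.3010 dits
P(Y) = (1/3, 2/3), H(Y) = 0.2764 dits

Joint entropy: H(X,Y) = 0.5775 dits

I(X;Y) = 0.3010 + 0.2764 - 0.5775 = 0.0000 dits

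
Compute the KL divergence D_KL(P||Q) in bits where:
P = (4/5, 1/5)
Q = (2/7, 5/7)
0.8210 bits

KL divergence: D_KL(P||Q) = Σ p(x) log(p(x)/q(x))

Computing term by term:
  x=0: 4/5 × log_2[(4/5)/(2/7)] = 4/5 × 1.4854 = 1.1883
  x=1: 1/5 × log_2[(1/5)/(5/7)] = 1/5 × -1.8365 = -0.3673

D_KL(P||Q) = 0.8210 bits

Note: KL divergence is always non-negative and equals 0 iff P = Q.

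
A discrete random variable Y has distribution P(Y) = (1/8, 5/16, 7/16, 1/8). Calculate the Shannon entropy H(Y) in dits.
0.5407 dits

Shannon entropy is H(X) = -Σ p(x) log p(x).

For P = (1/8, 5/16, 7/16, 1/8):
H = -1/8 × log_10(1/8) -5/16 × log_10(5/16) -7/16 × log_10(7/16) -1/8 × log_10(1/8)
H = 0.5407 dits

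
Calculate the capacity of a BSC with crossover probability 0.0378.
0.7679 bits

For a binary symmetric channel (BSC) with error probability p:
Capacity C = 1 - H(p) bits per symbol

where H(p) = -p log₂(p) - (1-p) log₂(1-p) is the binary entropy function.

H(0.0378) = 0.2321 bits
C = 1 - 0.2321 = 0.7679 bits per symbol

This means we can reliably transmit up to 0.7679 bits of information per channel use.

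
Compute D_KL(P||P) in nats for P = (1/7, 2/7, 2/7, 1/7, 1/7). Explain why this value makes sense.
0.0000 nats

KL divergence satisfies the Gibbs inequality: D_KL(P||Q) ≥ 0 for all distributions P, Q.

D_KL(P||Q) = Σ p(x) log(p(x)/q(x))
Each term is p(x) × log_e(p(x)/p(x)) = p(x) × log_e(1) = 0, so the sum is 0.
D_KL(P||Q) = 0.0000 nats

When P = Q, the KL divergence is exactly 0, as there is no 'divergence' between identical distributions.

This non-negativity is a fundamental property: relative entropy cannot be negative because it measures how different Q is from P.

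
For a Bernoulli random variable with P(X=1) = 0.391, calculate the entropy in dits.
0.2906 dits

The binary entropy function is:
H(p) = -p log(p) - (1-p) log(1-p)

H(0.391) = -0.391 × log_10(0.391) - 0.609 × log_10(0.609)
H(0.391) = 0.2906 dits

Note: Binary entropy is maximized at p=0.5 (H=1 bit) and minimized at p=0 or p=1 (H=0).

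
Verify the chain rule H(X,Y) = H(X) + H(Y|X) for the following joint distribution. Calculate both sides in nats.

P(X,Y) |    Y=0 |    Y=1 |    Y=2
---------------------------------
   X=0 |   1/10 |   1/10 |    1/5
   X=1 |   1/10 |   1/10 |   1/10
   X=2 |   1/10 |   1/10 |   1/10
H(X,Y) = 2.1640, H(X) = 1.0889, H(Y|X) = 1.0751 (all in nats)

Chain rule: H(X,Y) = H(X) + H(Y|X)

Left side — joint entropy directly:
H(X,Y) = -Σ p(x,y) log p(x,y) = 2.1640 nats

Right side — compute H(Y|X) from the conditional distributions:
P(X) = (2/5, 3/10, 3/10), so H(X) = 1.0889 nats
H(Y|X) = Σ_x P(X=x) · H(Y|X=x):
  P(Y|X=0) = (1/4, 1/4, 1/2), H(Y|X=0) = 1.0397, weight P(X=0) = 2/5
  P(Y|X=1) = (1/3, 1/3, 1/3), H(Y|X=1) = 1.0986, weight P(X=1) = 3/10
  P(Y|X=2) = (1/3, 1/3, 1/3), H(Y|X=2) = 1.0986, weight P(X=2) = 3/10
H(Y|X) = 1.0751 nats

H(X) + H(Y|X) = 1.0889 + 1.0751 = 2.1640 nats

Both sides equal 2.1640 nats. ✓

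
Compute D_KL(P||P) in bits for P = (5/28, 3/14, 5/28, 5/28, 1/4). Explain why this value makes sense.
0.0000 bits

KL divergence satisfies the Gibbs inequality: D_KL(P||Q) ≥ 0 for all distributions P, Q.

D_KL(P||Q) = Σ p(x) log(p(x)/q(x))
Each term is p(x) × log_2(p(x)/p(x)) = p(x) × log_2(1) = 0, so the sum is 0.
D_KL(P||Q) = 0.0000 bits

When P = Q, the KL divergence is exactly 0, as there is no 'divergence' between identical distributions.

This non-negativity is a fundamental property: relative entropy cannot be negative because it measures how different Q is from P.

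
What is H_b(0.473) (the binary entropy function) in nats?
0.6917 nats

The binary entropy function is:
H(p) = -p log(p) - (1-p) log(1-p)

H(0.473) = -0.473 × log_e(0.473) - 0.527 × log_e(0.527)
H(0.473) = 0.6917 nats

Note: Binary entropy is maximized at p=0.5 (H=1 bit) and minimized at p=0 or p=1 (H=0).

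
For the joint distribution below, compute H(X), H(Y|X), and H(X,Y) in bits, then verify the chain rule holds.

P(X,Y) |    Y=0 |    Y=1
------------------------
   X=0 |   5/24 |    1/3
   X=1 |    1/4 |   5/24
H(X,Y) = 1.9713, H(X) = 0.9950, H(Y|X) = 0.9763 (all in bits)

Chain rule: H(X,Y) = H(X) + H(Y|X)

Left side — joint entropy directly:
H(X,Y) = -Σ p(x,y) log p(x,y) = 1.9713 bits

Right side — compute H(Y|X) from the conditional distributions:
P(X) = (13/24, 11/24), so H(X) = 0.9950 bits
H(Y|X) = Σ_x P(X=x) · H(Y|X=x):
  P(Y|X=0) = (5/13, 8/13), H(Y|X=0) = 0.9612, weight P(X=0) = 13/24
  P(Y|X=1) = (6/11, 5/11), H(Y|X=1) = 0.9940, weight P(X=1) = 11/24
H(Y|X) = 0.9763 bits

H(X) + H(Y|X) = 0.9950 + 0.9763 = 1.9713 bits

Both sides equal 1.9713 bits. ✓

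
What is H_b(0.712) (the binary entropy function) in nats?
0.6004 nats

The binary entropy function is:
H(p) = -p log(p) - (1-p) log(1-p)

H(0.712) = -0.712 × log_e(0.712) - 0.288 × log_e(0.288)
H(0.712) = 0.6004 nats

Note: Binary entropy is maximized at p=0.5 (H=1 bit) and minimized at p=0 or p=1 (H=0).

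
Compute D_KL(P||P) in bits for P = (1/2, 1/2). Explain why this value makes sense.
0.0000 bits

KL divergence satisfies the Gibbs inequality: D_KL(P||Q) ≥ 0 for all distributions P, Q.

D_KL(P||Q) = Σ p(x) log(p(x)/q(x))
Each term is p(x) × log_2(p(x)/p(x)) = p(x) × log_2(1) = 0, so the sum is 0.
D_KL(P||Q) = 0.0000 bits

When P = Q, the KL divergence is exactly 0, as there is no 'divergence' between identical distributions.

This non-negativity is a fundamental property: relative entropy cannot be negative because it measures how different Q is from P.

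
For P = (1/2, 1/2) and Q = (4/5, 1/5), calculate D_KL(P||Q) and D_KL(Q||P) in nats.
D_KL(P||Q) = 0.2231, D_KL(Q||P) = 0.1927

KL divergence is not symmetric: D_KL(P||Q) ≠ D_KL(Q||P) in general.

D_KL(P||Q) = 0.2231 nats
D_KL(Q||P) = 0.1927 nats

No, they are not equal!

This asymmetry is why KL divergence is not a true distance metric.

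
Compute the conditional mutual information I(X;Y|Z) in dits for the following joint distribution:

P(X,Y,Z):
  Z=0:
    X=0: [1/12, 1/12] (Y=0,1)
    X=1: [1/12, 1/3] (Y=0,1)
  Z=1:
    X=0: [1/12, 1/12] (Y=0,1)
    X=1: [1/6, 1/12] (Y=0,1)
0.0133 dits

Conditional mutual information: I(X;Y|Z) = H(X|Z) + H(Y|Z) - H(X,Y|Z)

H(Z) = 0.2950
H(X,Z) = 0.5683 → H(X|Z) = 0.2734
H(Y,Z) = 0.5683 → H(Y|Z) = 0.2734
H(X,Y,Z) = 0.8283 → H(X,Y|Z) = 0.5334

I(X;Y|Z) = 0.2734 + 0.2734 - 0.5334 = 0.0133 dits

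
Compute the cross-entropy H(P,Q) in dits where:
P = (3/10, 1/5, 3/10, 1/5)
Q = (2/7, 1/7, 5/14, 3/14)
0.6002 dits

Cross-entropy: H(P,Q) = -Σ p(x) log q(x)

Alternatively: H(P,Q) = H(P) + D_KL(P||Q)
H(P) = 0.5933 dits
D_KL(P||Q) = 0.0069 dits

H(P,Q) = 0.5933 + 0.0069 = 0.6002 dits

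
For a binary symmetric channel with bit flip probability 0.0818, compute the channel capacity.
0.5915 bits

For a binary symmetric channel (BSC) with error probability p:
Capacity C = 1 - H(p) bits per symbol

where H(p) = -p log₂(p) - (1-p) log₂(1-p) is the binary entropy function.

H(0.0818) = 0.4085 bits
C = 1 - 0.4085 = 0.5915 bits per symbol

This means we can reliably transmit up to 0.5915 bits of information per channel use.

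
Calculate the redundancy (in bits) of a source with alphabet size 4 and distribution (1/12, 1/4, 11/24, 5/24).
0.2139 bits

Redundancy measures how far a source is from maximum entropy:
R = H_max - H(X)

Maximum entropy for 4 symbols: H_max = log_2(4) = 2.0000 bits
Actual entropy: H(X) = 1.7861 bits
Redundancy: R = 2.0000 - 1.7861 = 0.2139 bits

This redundancy represents potential for compression: the source could be compressed by 0.2139 bits per symbol.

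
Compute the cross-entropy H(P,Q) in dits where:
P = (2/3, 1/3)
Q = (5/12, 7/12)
0.3315 dits

Cross-entropy: H(P,Q) = -Σ p(x) log q(x)

Alternatively: H(P,Q) = H(P) + D_KL(P||Q)
H(P) = 0.2764 dits
D_KL(P||Q) = 0.0551 dits

H(P,Q) = 0.2764 + 0.0551 = 0.3315 dits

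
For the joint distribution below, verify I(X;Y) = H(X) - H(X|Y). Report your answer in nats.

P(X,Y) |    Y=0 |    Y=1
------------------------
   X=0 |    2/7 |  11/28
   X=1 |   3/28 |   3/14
I(X;Y) = 0.0036 nats

Mutual information has multiple equivalent forms:
- I(X;Y) = H(X) - H(X|Y)
- I(X;Y) = H(Y) - H(Y|X)
- I(X;Y) = H(X) + H(Y) - H(X,Y)

Computing all quantities:
H(X) = 0.6279, H(Y) = 0.6700, H(X,Y) = 1.2944
H(X|Y) = 0.6244, H(Y|X) = 0.6664

Verification:
H(X) - H(X|Y) = 0.6279 - 0.6244 = 0.0036
H(Y) - H(Y|X) = 0.6700 - 0.6664 = 0.0036
H(X) + H(Y) - H(X,Y) = 0.6279 + 0.6700 - 1.2944 = 0.0036

All forms give I(X;Y) = 0.0036 nats. ✓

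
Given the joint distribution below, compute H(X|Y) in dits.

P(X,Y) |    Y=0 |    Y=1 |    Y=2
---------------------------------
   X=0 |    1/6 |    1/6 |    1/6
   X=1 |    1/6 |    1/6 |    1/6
0.3010 dits

Using the chain rule: H(X|Y) = H(X,Y) - H(Y)

First, compute H(X,Y) = 0.7782 dits

Marginal P(Y) = (1/3, 1/3, 1/3)
H(Y) = 0.4771 dits

H(X|Y) = H(X,Y) - H(Y) = 0.7782 - 0.4771 = 0.3010 dits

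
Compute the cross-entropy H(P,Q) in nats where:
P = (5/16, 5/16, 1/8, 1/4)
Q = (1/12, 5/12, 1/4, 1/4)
1.5700 nats

Cross-entropy: H(P,Q) = -Σ p(x) log q(x)

Alternatively: H(P,Q) = H(P) + D_KL(P||Q)
H(P) = 1.3335 nats
D_KL(P||Q) = 0.2365 nats

H(P,Q) = 1.3335 + 0.2365 = 1.5700 nats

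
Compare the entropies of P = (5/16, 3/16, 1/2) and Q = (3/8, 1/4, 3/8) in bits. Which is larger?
Q

Computing entropies in bits:
H(P) = 1.4772
H(Q) = 1.5613

Distribution Q has higher entropy.

Intuition: The distribution closer to uniform (more spread out) has higher entropy.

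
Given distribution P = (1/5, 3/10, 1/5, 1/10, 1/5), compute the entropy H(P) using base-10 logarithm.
0.6762 dits

Shannon entropy is H(X) = -Σ p(x) log p(x).

For P = (1/5, 3/10, 1/5, 1/10, 1/5):
H = -1/5 × log_10(1/5) -3/10 × log_10(3/10) -1/5 × log_10(1/5) -1/10 × log_10(1/10) -1/5 × log_10(1/5)
H = 0.6762 dits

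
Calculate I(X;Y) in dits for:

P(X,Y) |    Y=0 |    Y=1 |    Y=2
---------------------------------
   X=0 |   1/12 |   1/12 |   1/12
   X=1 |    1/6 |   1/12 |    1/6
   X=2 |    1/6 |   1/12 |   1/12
0.0073 dits

Mutual information: I(X;Y) = H(X) + H(Y) - H(X,Y)

Marginals:
P(X) = (1/4, 5/12, 1/3), H(X) = 0.4680 dits
P(Y) = (5/12, 1/4, 1/3), H(Y) = 0.4680 dits

Joint entropy: H(X,Y) = 0.9287 dits

I(X;Y) = 0.4680 + 0.4680 - 0.9287 = 0.0073 dits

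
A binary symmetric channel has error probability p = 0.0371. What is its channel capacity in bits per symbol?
0.7712 bits

For a binary symmetric channel (BSC) with error probability p:
Capacity C = 1 - H(p) bits per symbol

where H(p) = -p log₂(p) - (1-p) log₂(1-p) is the binary entropy function.

H(0.0371) = 0.2288 bits
C = 1 - 0.2288 = 0.7712 bits per symbol

This means we can reliably transmit up to 0.7712 bits of information per channel use.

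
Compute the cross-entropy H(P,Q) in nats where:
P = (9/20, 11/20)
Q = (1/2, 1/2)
0.6931 nats

Cross-entropy: H(P,Q) = -Σ p(x) log q(x)

Alternatively: H(P,Q) = H(P) + D_KL(P||Q)
H(P) = 0.6881 nats
D_KL(P||Q) = 0.0050 nats

H(P,Q) = 0.6881 + 0.0050 = 0.6931 nats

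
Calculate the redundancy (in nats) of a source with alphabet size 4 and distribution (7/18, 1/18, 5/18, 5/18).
0.1468 nats

Redundancy measures how far a source is from maximum entropy:
R = H_max - H(X)

Maximum entropy for 4 symbols: H_max = log_e(4) = 1.3863 nats
Actual entropy: H(X) = 1.2395 nats
Redundancy: R = 1.3863 - 1.2395 = 0.1468 nats

This redundancy represents potential for compression: the source could be compressed by 0.1468 nats per symbol.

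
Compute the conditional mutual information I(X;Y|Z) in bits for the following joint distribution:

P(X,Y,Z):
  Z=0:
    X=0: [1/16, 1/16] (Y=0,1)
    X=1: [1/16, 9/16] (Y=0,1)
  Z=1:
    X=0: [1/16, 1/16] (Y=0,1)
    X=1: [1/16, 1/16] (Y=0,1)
0.0694 bits

Conditional mutual information: I(X;Y|Z) = H(X|Z) + H(Y|Z) - H(X,Y|Z)

H(Z) = 0.8113
H(X,Z) = 1.5488 → H(X|Z) = 0.7375
H(Y,Z) = 1.5488 → H(Y|Z) = 0.7375
H(X,Y,Z) = 2.2169 → H(X,Y|Z) = 1.4056

I(X;Y|Z) = 0.7375 + 0.7375 - 1.4056 = 0.0694 bits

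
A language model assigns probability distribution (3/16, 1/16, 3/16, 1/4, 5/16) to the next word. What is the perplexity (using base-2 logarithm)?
4.5317

Perplexity is 2^H (or exp(H) for natural log).

First, H = -Σ p log p = 2.1800 bits
Perplexity = 2^2.1800 = 4.5317

Interpretation: The model's uncertainty is equivalent to choosing uniformly among 4.5 options.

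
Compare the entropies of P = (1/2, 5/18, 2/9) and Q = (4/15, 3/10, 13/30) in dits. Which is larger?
Q

Computing entropies in dits:
H(P) = 0.4502
H(Q) = 0.4673

Distribution Q has higher entropy.

Intuition: The distribution closer to uniform (more spread out) has higher entropy.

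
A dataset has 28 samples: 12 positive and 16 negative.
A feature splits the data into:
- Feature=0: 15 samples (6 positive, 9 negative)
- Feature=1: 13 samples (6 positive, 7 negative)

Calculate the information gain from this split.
0.0028 bits

Information Gain = H(Y) - H(Y|Feature)

Before split:
P(positive) = 12/28 = 0.4286
H(Y) = 0.9852 bits

After split:
Feature=0: H = 0.9710 bits (weight = 15/28)
Feature=1: H = 0.9957 bits (weight = 13/28)
H(Y|Feature) = (15/28)×0.9710 + (13/28)×0.9957 = 0.9825 bits

Information Gain = 0.9852 - 0.9825 = 0.0028 bits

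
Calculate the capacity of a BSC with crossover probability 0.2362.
0.2113 bits

For a binary symmetric channel (BSC) with error probability p:
Capacity C = 1 - H(p) bits per symbol

where H(p) = -p log₂(p) - (1-p) log₂(1-p) is the binary entropy function.

H(0.2362) = 0.7887 bits
C = 1 - 0.7887 = 0.2113 bits per symbol

This means we can reliably transmit up to 0.2113 bits of information per channel use.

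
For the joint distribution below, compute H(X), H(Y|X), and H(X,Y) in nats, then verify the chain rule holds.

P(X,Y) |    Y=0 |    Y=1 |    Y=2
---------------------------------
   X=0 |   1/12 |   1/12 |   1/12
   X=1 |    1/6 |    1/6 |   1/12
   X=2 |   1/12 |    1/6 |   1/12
H(X,Y) = 2.1383, H(X) = 1.0776, H(Y|X) = 1.0608 (all in nats)

Chain rule: H(X,Y) = H(X) + H(Y|X)

Left side — joint entropy directly:
H(X,Y) = -Σ p(x,y) log p(x,y) = 2.1383 nats

Right side — compute H(Y|X) from the conditional distributions:
P(X) = (1/4, 5/12, 1/3), so H(X) = 1.0776 nats
H(Y|X) = Σ_x P(X=x) · H(Y|X=x):
  P(Y|X=0) = (1/3, 1/3, 1/3), H(Y|X=0) = 1.0986, weight P(X=0) = 1/4
  P(Y|X=1) = (2/5, 2/5, 1/5), H(Y|X=1) = 1.0549, weight P(X=1) = 5/12
  P(Y|X=2) = (1/4, 1/2, 1/4), H(Y|X=2) = 1.0397, weight P(X=2) = 1/3
H(Y|X) = 1.0608 nats

H(X) + H(Y|X) = 1.0776 + 1.0608 = 2.1383 nats

Both sides equal 2.1383 nats. ✓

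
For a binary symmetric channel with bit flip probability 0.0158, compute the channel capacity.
0.8828 bits

For a binary symmetric channel (BSC) with error probability p:
Capacity C = 1 - H(p) bits per symbol

where H(p) = -p log₂(p) - (1-p) log₂(1-p) is the binary entropy function.

H(0.0158) = 0.1172 bits
C = 1 - 0.1172 = 0.8828 bits per symbol

This means we can reliably transmit up to 0.8828 bits of information per channel use.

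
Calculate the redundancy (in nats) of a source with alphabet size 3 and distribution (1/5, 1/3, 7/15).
0.0549 nats

Redundancy measures how far a source is from maximum entropy:
R = H_max - H(X)

Maximum entropy for 3 symbols: H_max = log_e(3) = 1.0986 nats
Actual entropy: H(X) = 1.0438 nats
Redundancy: R = 1.0986 - 1.0438 = 0.0549 nats

This redundancy represents potential for compression: the source could be compressed by 0.0549 nats per symbol.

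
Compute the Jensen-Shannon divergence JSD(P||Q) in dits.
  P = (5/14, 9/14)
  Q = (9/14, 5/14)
0.0180 dits

Jensen-Shannon divergence is:
JSD(P||Q) = 0.5 × D_KL(P||M) + 0.5 × D_KL(Q||M)
where M = 0.5 × (P + Q) is the mixture distribution.

M = 0.5 × (5/14, 9/14) + 0.5 × (9/14, 5/14) = (1/2, 1/2)

D_KL(P||M) = 0.0180 dits
D_KL(Q||M) = 0.0180 dits

JSD(P||Q) = 0.5 × 0.0180 + 0.5 × 0.0180 = 0.0180 dits

Unlike KL divergence, JSD is symmetric and bounded: 0 ≤ JSD ≤ log(2).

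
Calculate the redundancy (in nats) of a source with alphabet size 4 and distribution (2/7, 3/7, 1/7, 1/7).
0.1093 nats

Redundancy measures how far a source is from maximum entropy:
R = H_max - H(X)

Maximum entropy for 4 symbols: H_max = log_e(4) = 1.3863 nats
Actual entropy: H(X) = 1.2770 nats
Redundancy: R = 1.3863 - 1.2770 = 0.1093 nats

This redundancy represents potential for compression: the source could be compressed by 0.1093 nats per symbol.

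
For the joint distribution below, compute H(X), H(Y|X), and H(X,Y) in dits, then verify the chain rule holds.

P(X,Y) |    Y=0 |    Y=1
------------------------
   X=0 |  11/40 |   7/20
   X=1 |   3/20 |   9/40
H(X,Y) = 0.5831, H(X) = 0.2873, H(Y|X) = 0.2958 (all in dits)

Chain rule: H(X,Y) = H(X) + H(Y|X)

Left side — joint entropy directly:
H(X,Y) = -Σ p(x,y) log p(x,y) = 0.5831 dits

Right side — compute H(Y|X) from the conditional distributions:
P(X) = (5/8, 3/8), so H(X) = 0.2873 dits
H(Y|X) = Σ_x P(X=x) · H(Y|X=x):
  P(Y|X=0) = (11/25, 14/25), H(Y|X=0) = 0.2979, weight P(X=0) = 5/8
  P(Y|X=1) = (2/5, 3/5), H(Y|X=1) = 0.2923, weight P(X=1) = 3/8
H(Y|X) = 0.2958 dits

H(X) + H(Y|X) = 0.2873 + 0.2958 = 0.5831 dits

Both sides equal 0.5831 dits. ✓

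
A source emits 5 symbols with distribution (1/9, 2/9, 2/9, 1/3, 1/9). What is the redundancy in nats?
0.0865 nats

Redundancy measures how far a source is from maximum entropy:
R = H_max - H(X)

Maximum entropy for 5 symbols: H_max = log_e(5) = 1.6094 nats
Actual entropy: H(X) = 1.5230 nats
Redundancy: R = 1.6094 - 1.5230 = 0.0865 nats

This redundancy represents potential for compression: the source could be compressed by 0.0865 nats per symbol.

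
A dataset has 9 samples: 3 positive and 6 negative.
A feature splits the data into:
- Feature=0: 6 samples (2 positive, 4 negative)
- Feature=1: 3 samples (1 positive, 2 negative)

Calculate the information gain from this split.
0.0000 bits

Information Gain = H(Y) - H(Y|Feature)

Before split:
P(positive) = 3/9 = 0.3333
H(Y) = 0.9183 bits

After split:
Feature=0: H = 0.9183 bits (weight = 6/9)
Feature=1: H = 0.9183 bits (weight = 3/9)
H(Y|Feature) = (6/9)×0.9183 + (3/9)×0.9183 = 0.9183 bits

Information Gain = 0.9183 - 0.9183 = 0.0000 bits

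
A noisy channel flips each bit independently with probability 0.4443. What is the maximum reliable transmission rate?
0.0090 bits

For a binary symmetric channel (BSC) with error probability p:
Capacity C = 1 - H(p) bits per symbol

where H(p) = -p log₂(p) - (1-p) log₂(1-p) is the binary entropy function.

H(0.4443) = 0.9910 bits
C = 1 - 0.9910 = 0.0090 bits per symbol

This means we can reliably transmit up to 0.0090 bits of information per channel use.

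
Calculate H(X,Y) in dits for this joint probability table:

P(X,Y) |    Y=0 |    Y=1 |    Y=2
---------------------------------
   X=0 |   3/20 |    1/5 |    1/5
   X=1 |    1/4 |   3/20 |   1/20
0.7423 dits

Joint entropy is H(X,Y) = -Σ_{x,y} p(x,y) log p(x,y).

Summing over all non-zero entries:
H(X,Y) = -[3/20·log_10(3/20) + 1/5·log_10(1/5) + 1/5·log_10(1/5) + 1/4·log_10(1/4) + 3/20·log_10(3/20) + 1/20·log_10(1/20)]
H(X,Y) = 0.7423 dits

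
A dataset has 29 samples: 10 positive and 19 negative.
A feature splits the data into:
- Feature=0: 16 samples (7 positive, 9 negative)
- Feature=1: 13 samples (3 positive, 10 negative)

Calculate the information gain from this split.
0.0345 bits

Information Gain = H(Y) - H(Y|Feature)

Before split:
P(positive) = 10/29 = 0.3448
H(Y) = 0.9294 bits

After split:
Feature=0: H = 0.9887 bits (weight = 16/29)
Feature=1: H = 0.7793 bits (weight = 13/29)
H(Y|Feature) = (16/29)×0.9887 + (13/29)×0.7793 = 0.8949 bits

Information Gain = 0.9294 - 0.8949 = 0.0345 bits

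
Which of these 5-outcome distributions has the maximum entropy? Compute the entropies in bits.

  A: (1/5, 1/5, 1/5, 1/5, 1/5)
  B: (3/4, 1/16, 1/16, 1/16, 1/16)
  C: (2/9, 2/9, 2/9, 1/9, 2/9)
A

For a discrete distribution over n outcomes, entropy is maximized by the uniform distribution.

Computing entropies:
H(A) = 2.3219 bits
H(B) = 1.3113 bits
H(C) = 2.2810 bits

The uniform distribution (where all probabilities equal 1/5) achieves the maximum entropy of log_2(5) = 2.3219 bits.

Distribution A has the highest entropy.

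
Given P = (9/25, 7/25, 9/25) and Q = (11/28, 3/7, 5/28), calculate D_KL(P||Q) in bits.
0.1468 bits

KL divergence: D_KL(P||Q) = Σ p(x) log(p(x)/q(x))

Computing term by term:
  x=0: 9/25 × log_2[(9/25)/(11/28)] = 9/25 × -0.1260 = -0.0454
  x=1: 7/25 × log_2[(7/25)/(3/7)] = 7/25 × -0.6141 = -0.1720
  x=2: 9/25 × log_2[(9/25)/(5/28)] = 9/25 × 1.0115 = 0.3641

D_KL(P||Q) = 0.1468 bits

Note: KL divergence is always non-negative and equals 0 iff P = Q.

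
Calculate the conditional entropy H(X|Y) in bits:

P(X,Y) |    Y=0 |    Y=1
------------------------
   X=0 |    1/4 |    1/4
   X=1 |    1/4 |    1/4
1.0000 bits

Using the chain rule: H(X|Y) = H(X,Y) - H(Y)

First, compute H(X,Y) = 2.0000 bits

Marginal P(Y) = (1/2, 1/2)
H(Y) = 1.0000 bits

H(X|Y) = H(X,Y) - H(Y) = 2.0000 - 1.0000 = 1.0000 bits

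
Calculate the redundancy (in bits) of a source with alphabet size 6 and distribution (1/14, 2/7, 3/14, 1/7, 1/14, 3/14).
0.1712 bits

Redundancy measures how far a source is from maximum entropy:
R = H_max - H(X)

Maximum entropy for 6 symbols: H_max = log_2(6) = 2.5850 bits
Actual entropy: H(X) = 2.4138 bits
Redundancy: R = 2.5850 - 2.4138 = 0.1712 bits

This redundancy represents potential for compression: the source could be compressed by 0.1712 bits per symbol.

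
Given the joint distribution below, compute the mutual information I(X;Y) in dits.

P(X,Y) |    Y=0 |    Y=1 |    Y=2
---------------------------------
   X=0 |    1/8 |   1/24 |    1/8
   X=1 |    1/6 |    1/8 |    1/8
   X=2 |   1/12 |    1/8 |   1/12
0.0139 dits

Mutual information: I(X;Y) = H(X) + H(Y) - H(X,Y)

Marginals:
P(X) = (7/24, 5/12, 7/24), H(X) = 0.4706 dits
P(Y) = (3/8, 7/24, 1/3), H(Y) = 0.4749 dits

Joint entropy: H(X,Y) = 0.9315 dits

I(X;Y) = 0.4706 + 0.4749 - 0.9315 = 0.0139 dits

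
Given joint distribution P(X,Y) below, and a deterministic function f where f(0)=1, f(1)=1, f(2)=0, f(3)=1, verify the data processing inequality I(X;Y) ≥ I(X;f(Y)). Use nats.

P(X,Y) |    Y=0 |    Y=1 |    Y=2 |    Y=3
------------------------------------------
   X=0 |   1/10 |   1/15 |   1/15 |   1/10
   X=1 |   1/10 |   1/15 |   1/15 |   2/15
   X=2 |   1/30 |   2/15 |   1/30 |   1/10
I(X;Y) = 0.0449, I(X;f(Y)) = 0.0053, inequality holds: 0.0449 ≥ 0.0053

Data Processing Inequality: For any Markov chain X → Y → Z, we have I(X;Y) ≥ I(X;Z).

Here Z = f(Y) is a deterministic function of Y, forming X → Y → Z.

Original I(X;Y) = 0.0449 nats

After applying f:
P(X,Z) where Z=f(Y):
- P(X,Z=0) = P(X,Y=2)
- P(X,Z=1) = P(X,Y=0) + P(X,Y=1) + P(X,Y=3)

I(X;Z) = I(X;f(Y)) = 0.0053 nats

Verification: 0.0449 ≥ 0.0053 ✓

Information cannot be created by processing; the function f can only lose information about X.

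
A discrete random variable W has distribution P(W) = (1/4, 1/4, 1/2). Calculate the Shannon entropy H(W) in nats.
1.0397 nats

Shannon entropy is H(X) = -Σ p(x) log p(x).

For P = (1/4, 1/4, 1/2):
H = -1/4 × log_e(1/4) -1/4 × log_e(1/4) -1/2 × log_e(1/2)
H = 1.0397 nats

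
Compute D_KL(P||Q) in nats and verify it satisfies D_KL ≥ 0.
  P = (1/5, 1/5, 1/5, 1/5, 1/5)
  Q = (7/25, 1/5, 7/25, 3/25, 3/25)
0.0697 nats

KL divergence satisfies the Gibbs inequality: D_KL(P||Q) ≥ 0 for all distributions P, Q.

D_KL(P||Q) = Σ p(x) log(p(x)/q(x))
Term by term:
  x=0: 1/5 × log_e[(1/5)/(7/25)] = -0.0673
  x=1: 1/5 × log_e[(1/5)/(1/5)] = 0.0000
  x=2: 1/5 × log_e[(1/5)/(7/25)] = -0.0673
  x=3: 1/5 × log_e[(1/5)/(3/25)] = 0.1022
  x=4: 1/5 × log_e[(1/5)/(3/25)] = 0.1022
D_KL(P||Q) = 0.0697 nats

D_KL(P||Q) = 0.0697 ≥ 0 ✓

This non-negativity is a fundamental property: relative entropy cannot be negative because it measures how different Q is from P.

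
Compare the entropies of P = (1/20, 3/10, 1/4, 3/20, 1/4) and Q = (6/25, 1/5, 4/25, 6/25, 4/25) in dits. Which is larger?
Q

Computing entropies in dits:
H(P) = 0.6465
H(Q) = 0.6920

Distribution Q has higher entropy.

Intuition: The distribution closer to uniform (more spread out) has higher entropy.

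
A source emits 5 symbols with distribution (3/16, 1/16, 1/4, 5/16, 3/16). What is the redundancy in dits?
0.0427 dits

Redundancy measures how far a source is from maximum entropy:
R = H_max - H(X)

Maximum entropy for 5 symbols: H_max = log_10(5) = 0.6990 dits
Actual entropy: H(X) = 0.6563 dits
Redundancy: R = 0.6990 - 0.6563 = 0.0427 dits

This redundancy represents potential for compression: the source could be compressed by 0.0427 dits per symbol.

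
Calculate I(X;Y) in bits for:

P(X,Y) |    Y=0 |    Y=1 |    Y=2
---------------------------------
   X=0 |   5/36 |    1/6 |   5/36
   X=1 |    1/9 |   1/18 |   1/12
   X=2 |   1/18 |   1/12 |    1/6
0.0520 bits

Mutual information: I(X;Y) = H(X) + H(Y) - H(X,Y)

Marginals:
P(X) = (4/9, 1/4, 11/36), H(X) = 1.5426 bits
P(Y) = (11/36, 11/36, 7/18), H(Y) = 1.5752 bits

Joint entropy: H(X,Y) = 3.0658 bits

I(X;Y) = 1.5426 + 1.5752 - 3.0658 = 0.0520 bits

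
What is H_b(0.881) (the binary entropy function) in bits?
0.5265 bits

The binary entropy function is:
H(p) = -p log(p) - (1-p) log(1-p)

H(0.881) = -0.881 × log_2(0.881) - 0.119 × log_2(0.119)
H(0.881) = 0.5265 bits

Note: Binary entropy is maximized at p=0.5 (H=1 bit) and minimized at p=0 or p=1 (H=0).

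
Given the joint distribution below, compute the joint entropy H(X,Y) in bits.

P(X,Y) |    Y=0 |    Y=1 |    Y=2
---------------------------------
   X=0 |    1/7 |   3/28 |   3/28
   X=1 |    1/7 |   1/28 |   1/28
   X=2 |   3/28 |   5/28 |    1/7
3.0261 bits

Joint entropy is H(X,Y) = -Σ_{x,y} p(x,y) log p(x,y).

Summing over all non-zero entries:
H(X,Y) = -[1/7·log_2(1/7) + 3/28·log_2(3/28) + 3/28·log_2(3/28) + 1/7·log_2(1/7) + 1/28·log_2(1/28) + 1/28·log_2(1/28) + 3/28·log_2(3/28) + 5/28·log_2(5/28) + 1/7·log_2(1/7)]
H(X,Y) = 3.0261 bits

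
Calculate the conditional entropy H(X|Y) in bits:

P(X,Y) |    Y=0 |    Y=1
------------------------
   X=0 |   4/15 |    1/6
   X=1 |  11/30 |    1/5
0.9864 bits

Using the chain rule: H(X|Y) = H(X,Y) - H(Y)

First, compute H(X,Y) = 1.9345 bits

Marginal P(Y) = (19/30, 11/30)
H(Y) = 0.9481 bits

H(X|Y) = H(X,Y) - H(Y) = 1.9345 - 0.9481 = 0.9864 bits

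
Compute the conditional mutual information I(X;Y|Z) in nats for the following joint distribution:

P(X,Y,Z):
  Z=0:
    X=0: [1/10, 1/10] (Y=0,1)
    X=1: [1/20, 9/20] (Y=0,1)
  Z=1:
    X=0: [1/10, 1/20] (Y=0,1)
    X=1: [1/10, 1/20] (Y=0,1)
0.0625 nats

Conditional mutual information: I(X;Y|Z) = H(X|Z) + H(Y|Z) - H(X,Y|Z)

H(Z) = 0.6109
H(X,Z) = 1.2376 → H(X|Z) = 0.6267
H(Y,Z) = 1.1655 → H(Y|Z) = 0.5547
H(X,Y,Z) = 1.7297 → H(X,Y|Z) = 1.1189

I(X;Y|Z) = 0.6267 + 0.5547 - 1.1189 = 0.0625 nats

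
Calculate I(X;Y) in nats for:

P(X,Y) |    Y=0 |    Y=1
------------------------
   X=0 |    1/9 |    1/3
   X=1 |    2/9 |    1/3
0.0127 nats

Mutual information: I(X;Y) = H(X) + H(Y) - H(X,Y)

Marginals:
P(X) = (4/9, 5/9), H(X) = 0.6870 nats
P(Y) = (1/3, 2/3), H(Y) = 0.6365 nats

Joint entropy: H(X,Y) = 1.3108 nats

I(X;Y) = 0.6870 + 0.6365 - 1.3108 = 0.0127 nats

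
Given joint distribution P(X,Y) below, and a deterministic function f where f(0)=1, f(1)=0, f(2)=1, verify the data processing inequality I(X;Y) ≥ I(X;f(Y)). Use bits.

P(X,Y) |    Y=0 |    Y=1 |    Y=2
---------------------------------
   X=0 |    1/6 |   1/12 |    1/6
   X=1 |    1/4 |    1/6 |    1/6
I(X;Y) = 0.0124, I(X;f(Y)) = 0.0070, inequality holds: 0.0124 ≥ 0.0070

Data Processing Inequality: For any Markov chain X → Y → Z, we have I(X;Y) ≥ I(X;Z).

Here Z = f(Y) is a deterministic function of Y, forming X → Y → Z.

Original I(X;Y) = 0.0124 bits

After applying f:
P(X,Z) where Z=f(Y):
- P(X,Z=0) = P(X,Y=1)
- P(X,Z=1) = P(X,Y=0) + P(X,Y=2)

I(X;Z) = I(X;f(Y)) = 0.0070 bits

Verification: 0.0124 ≥ 0.0070 ✓

Information cannot be created by processing; the function f can only lose information about X.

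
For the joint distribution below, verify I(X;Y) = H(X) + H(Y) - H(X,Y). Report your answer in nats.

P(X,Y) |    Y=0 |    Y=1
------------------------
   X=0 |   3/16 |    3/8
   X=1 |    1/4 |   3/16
I(X;Y) = 0.0285 nats

Mutual information has multiple equivalent forms:
- I(X;Y) = H(X) - H(X|Y)
- I(X;Y) = H(Y) - H(Y|X)
- I(X;Y) = H(X) + H(Y) - H(X,Y)

Computing all quantities:
H(X) = 0.6853, H(Y) = 0.6853, H(X,Y) = 1.3421
H(X|Y) = 0.6568, H(Y|X) = 0.6568

Verification:
H(X) - H(X|Y) = 0.6853 - 0.6568 = 0.0285
H(Y) - H(Y|X) = 0.6853 - 0.6568 = 0.0285
H(X) + H(Y) - H(X,Y) = 0.6853 + 0.6853 - 1.3421 = 0.0285

All forms give I(X;Y) = 0.0285 nats. ✓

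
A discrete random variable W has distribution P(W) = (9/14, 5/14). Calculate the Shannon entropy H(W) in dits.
0.2831 dits

Shannon entropy is H(X) = -Σ p(x) log p(x).

For P = (9/14, 5/14):
H = -9/14 × log_10(9/14) -5/14 × log_10(5/14)
H = 0.2831 dits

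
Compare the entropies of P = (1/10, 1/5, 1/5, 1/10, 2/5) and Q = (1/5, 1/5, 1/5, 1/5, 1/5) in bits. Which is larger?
Q

Computing entropies in bits:
H(P) = 2.1219
H(Q) = 2.3219

Distribution Q has higher entropy.

Intuition: The distribution closer to uniform (more spread out) has higher entropy.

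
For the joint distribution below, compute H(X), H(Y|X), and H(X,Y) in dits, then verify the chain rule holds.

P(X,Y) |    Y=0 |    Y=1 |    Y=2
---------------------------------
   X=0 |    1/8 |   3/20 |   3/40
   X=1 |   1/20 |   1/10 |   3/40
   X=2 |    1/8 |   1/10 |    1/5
H(X,Y) = 0.9229, H(X) = 0.4633, H(Y|X) = 0.4597 (all in dits)

Chain rule: H(X,Y) = H(X) + H(Y|X)

Left side — joint entropy directly:
H(X,Y) = -Σ p(x,y) log p(x,y) = 0.9229 dits

Right side — compute H(Y|X) from the conditional distributions:
P(X) = (7/20, 9/40, 17/40), so H(X) = 0.4633 dits
H(Y|X) = Σ_x P(X=x) · H(Y|X=x):
  P(Y|X=0) = (5/14, 3/7, 3/14), H(Y|X=0) = 0.4608, weight P(X=0) = 7/20
  P(Y|X=1) = (2/9, 4/9, 1/3), H(Y|X=1) = 0.4607, weight P(X=1) = 9/40
  P(Y|X=2) = (5/17, 4/17, 8/17), H(Y|X=2) = 0.4582, weight P(X=2) = 17/40
H(Y|X) = 0.4597 dits

H(X) + H(Y|X) = 0.4633 + 0.4597 = 0.9229 dits

Both sides equal 0.9229 dits. ✓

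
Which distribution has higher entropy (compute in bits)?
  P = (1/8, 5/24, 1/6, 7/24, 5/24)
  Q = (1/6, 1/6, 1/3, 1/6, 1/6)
P

Computing entropies in bits:
H(P) = 2.2672
H(Q) = 2.2516

Distribution P has higher entropy.

Intuition: The distribution closer to uniform (more spread out) has higher entropy.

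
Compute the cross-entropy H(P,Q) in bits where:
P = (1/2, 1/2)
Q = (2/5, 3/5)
1.0294 bits

Cross-entropy: H(P,Q) = -Σ p(x) log q(x)

Alternatively: H(P,Q) = H(P) + D_KL(P||Q)
H(P) = 1.0000 bits
D_KL(P||Q) = 0.0294 bits

H(P,Q) = 1.0000 + 0.0294 = 1.0294 bits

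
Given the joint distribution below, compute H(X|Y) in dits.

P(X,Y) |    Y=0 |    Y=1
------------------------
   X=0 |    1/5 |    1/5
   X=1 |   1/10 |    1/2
0.2648 dits

Using the chain rule: H(X|Y) = H(X,Y) - H(Y)

First, compute H(X,Y) = 0.5301 dits

Marginal P(Y) = (3/10, 7/10)
H(Y) = 0.2653 dits

H(X|Y) = H(X,Y) - H(Y) = 0.5301 - 0.2653 = 0.2648 dits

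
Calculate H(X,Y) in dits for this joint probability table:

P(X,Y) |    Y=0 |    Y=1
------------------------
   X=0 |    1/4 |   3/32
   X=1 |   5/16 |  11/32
0.5642 dits

Joint entropy is H(X,Y) = -Σ_{x,y} p(x,y) log p(x,y).

Summing over all non-zero entries:
H(X,Y) = -[1/4·log_10(1/4) + 3/32·log_10(3/32) + 5/16·log_10(5/16) + 11/32·log_10(11/32)]
H(X,Y) = 0.5642 dits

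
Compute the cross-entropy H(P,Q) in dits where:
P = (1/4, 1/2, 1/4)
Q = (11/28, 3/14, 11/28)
0.5374 dits

Cross-entropy: H(P,Q) = -Σ p(x) log q(x)

Alternatively: H(P,Q) = H(P) + D_KL(P||Q)
H(P) = 0.4515 dits
D_KL(P||Q) = 0.0858 dits

H(P,Q) = 0.4515 + 0.0858 = 0.5374 dits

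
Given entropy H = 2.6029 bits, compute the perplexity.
6.0751

Perplexity is 2^H (or exp(H) for natural log).

H = 2.6029 bits
Perplexity = 2^2.6029 = 6.0751

Interpretation: The model's uncertainty is equivalent to choosing uniformly among 6.1 options.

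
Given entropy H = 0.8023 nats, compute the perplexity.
2.2307

Perplexity is e^H (or exp(H) for natural log).

H = 0.8023 nats
Perplexity = e^0.8023 = 2.2307

Interpretation: The model's uncertainty is equivalent to choosing uniformly among 2.2 options.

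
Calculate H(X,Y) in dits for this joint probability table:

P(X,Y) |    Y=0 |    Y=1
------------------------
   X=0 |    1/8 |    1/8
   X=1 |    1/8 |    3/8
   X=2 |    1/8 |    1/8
0.7242 dits

Joint entropy is H(X,Y) = -Σ_{x,y} p(x,y) log p(x,y).

Summing over all non-zero entries:
H(X,Y) = -[1/8·log_10(1/8) + 1/8·log_10(1/8) + 1/8·log_10(1/8) + 3/8·log_10(3/8) + 1/8·log_10(1/8) + 1/8·log_10(1/8)]
H(X,Y) = 0.7242 dits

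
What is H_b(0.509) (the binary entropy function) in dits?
0.3010 dits

The binary entropy function is:
H(p) = -p log(p) - (1-p) log(1-p)

H(0.509) = -0.509 × log_10(0.509) - 0.491 × log_10(0.491)
H(0.509) = 0.3010 dits

Note: Binary entropy is maximized at p=0.5 (H=1 bit) and minimized at p=0 or p=1 (H=0).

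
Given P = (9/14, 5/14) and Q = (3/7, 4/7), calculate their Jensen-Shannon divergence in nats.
0.0233 nats

Jensen-Shannon divergence is:
JSD(P||Q) = 0.5 × D_KL(P||M) + 0.5 × D_KL(Q||M)
where M = 0.5 × (P + Q) is the mixture distribution.

M = 0.5 × (9/14, 5/14) + 0.5 × (3/7, 4/7) = (15/28, 13/28)

D_KL(P||M) = 0.0235 nats
D_KL(Q||M) = 0.0230 nats

JSD(P||Q) = 0.5 × 0.0235 + 0.5 × 0.0230 = 0.0233 nats

Unlike KL divergence, JSD is symmetric and bounded: 0 ≤ JSD ≤ log(2).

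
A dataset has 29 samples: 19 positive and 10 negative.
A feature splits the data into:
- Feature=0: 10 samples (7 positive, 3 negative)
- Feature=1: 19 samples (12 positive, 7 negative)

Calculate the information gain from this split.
0.0034 bits

Information Gain = H(Y) - H(Y|Feature)

Before split:
P(positive) = 19/29 = 0.6552
H(Y) = 0.9294 bits

After split:
Feature=0: H = 0.8813 bits (weight = 10/29)
Feature=1: H = 0.9495 bits (weight = 19/29)
H(Y|Feature) = (10/29)×0.8813 + (19/29)×0.9495 = 0.9259 bits

Information Gain = 0.9294 - 0.9259 = 0.0034 bits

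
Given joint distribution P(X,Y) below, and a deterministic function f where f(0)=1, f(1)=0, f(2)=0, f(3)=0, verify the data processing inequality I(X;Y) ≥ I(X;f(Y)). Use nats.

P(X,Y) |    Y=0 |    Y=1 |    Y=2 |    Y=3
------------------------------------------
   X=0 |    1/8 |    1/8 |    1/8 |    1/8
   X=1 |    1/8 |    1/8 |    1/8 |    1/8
I(X;Y) = 0.0000, I(X;f(Y)) = 0.0000, inequality holds: 0.0000 ≥ 0.0000

Data Processing Inequality: For any Markov chain X → Y → Z, we have I(X;Y) ≥ I(X;Z).

Here Z = f(Y) is a deterministic function of Y, forming X → Y → Z.

Original I(X;Y) = 0.0000 nats

After applying f:
P(X,Z) where Z=f(Y):
- P(X,Z=0) = P(X,Y=1) + P(X,Y=2) + P(X,Y=3)
- P(X,Z=1) = P(X,Y=0)

I(X;Z) = I(X;f(Y)) = 0.0000 nats

Verification: 0.0000 ≥ 0.0000 ✓

Information cannot be created by processing; the function f can only lose information about X.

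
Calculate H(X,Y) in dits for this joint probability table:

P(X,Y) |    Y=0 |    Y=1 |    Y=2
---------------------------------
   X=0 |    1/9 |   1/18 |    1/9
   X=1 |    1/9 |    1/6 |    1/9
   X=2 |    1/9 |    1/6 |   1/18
0.9290 dits

Joint entropy is H(X,Y) = -Σ_{x,y} p(x,y) log p(x,y).

Summing over all non-zero entries:
H(X,Y) = -[1/9·log_10(1/9) + 1/18·log_10(1/18) + 1/9·log_10(1/9) + 1/9·log_10(1/9) + 1/6·log_10(1/6) + 1/9·log_10(1/9) + 1/9·log_10(1/9) + 1/6·log_10(1/6) + 1/18·log_10(1/18)]
H(X,Y) = 0.9290 dits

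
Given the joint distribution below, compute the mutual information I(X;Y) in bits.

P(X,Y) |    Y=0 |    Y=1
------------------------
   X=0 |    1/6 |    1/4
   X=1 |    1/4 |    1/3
0.0006 bits

Mutual information: I(X;Y) = H(X) + H(Y) - H(X,Y)

Marginals:
P(X) = (5/12, 7/12), H(X) = 0.9799 bits
P(Y) = (5/12, 7/12), H(Y) = 0.9799 bits

Joint entropy: H(X,Y) = 1.9591 bits

I(X;Y) = 0.9799 + 0.9799 - 1.9591 = 0.0006 bits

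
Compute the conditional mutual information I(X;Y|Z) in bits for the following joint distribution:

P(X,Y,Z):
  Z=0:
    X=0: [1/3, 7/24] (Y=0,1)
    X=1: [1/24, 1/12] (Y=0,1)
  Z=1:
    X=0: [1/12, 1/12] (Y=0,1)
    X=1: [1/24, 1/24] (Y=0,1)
0.0122 bits

Conditional mutual information: I(X;Y|Z) = H(X|Z) + H(Y|Z) - H(X,Y|Z)

H(Z) = 0.8113
H(X,Z) = 1.5284 → H(X|Z) = 0.7171
H(Y,Z) = 1.8113 → H(Y|Z) = 1.0000
H(X,Y,Z) = 2.5162 → H(X,Y|Z) = 1.7049

I(X;Y|Z) = 0.7171 + 1.0000 - 1.7049 = 0.0122 bits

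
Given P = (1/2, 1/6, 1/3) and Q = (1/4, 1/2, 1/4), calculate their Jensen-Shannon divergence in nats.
0.0678 nats

Jensen-Shannon divergence is:
JSD(P||Q) = 0.5 × D_KL(P||M) + 0.5 × D_KL(Q||M)
where M = 0.5 × (P + Q) is the mixture distribution.

M = 0.5 × (1/2, 1/6, 1/3) + 0.5 × (1/4, 1/2, 1/4) = (3/8, 1/3, 7/24)

D_KL(P||M) = 0.0728 nats
D_KL(Q||M) = 0.0628 nats

JSD(P||Q) = 0.5 × 0.0728 + 0.5 × 0.0628 = 0.0678 nats

Unlike KL divergence, JSD is symmetric and bounded: 0 ≤ JSD ≤ log(2).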